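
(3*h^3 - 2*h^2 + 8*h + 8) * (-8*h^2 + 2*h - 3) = -24*h^5 + 22*h^4 - 77*h^3 - 42*h^2 - 8*h - 24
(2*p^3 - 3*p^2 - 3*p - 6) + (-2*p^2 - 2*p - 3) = 2*p^3 - 5*p^2 - 5*p - 9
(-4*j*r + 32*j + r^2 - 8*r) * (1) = -4*j*r + 32*j + r^2 - 8*r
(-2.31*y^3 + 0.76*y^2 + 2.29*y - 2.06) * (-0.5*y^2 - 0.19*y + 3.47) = 1.155*y^5 + 0.0589*y^4 - 9.3051*y^3 + 3.2321*y^2 + 8.3377*y - 7.1482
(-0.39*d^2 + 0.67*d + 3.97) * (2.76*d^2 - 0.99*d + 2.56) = -1.0764*d^4 + 2.2353*d^3 + 9.2955*d^2 - 2.2151*d + 10.1632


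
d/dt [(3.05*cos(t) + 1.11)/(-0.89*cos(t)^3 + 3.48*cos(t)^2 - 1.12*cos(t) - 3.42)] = (-5.429*cos(t)^3 + 7.6503*cos(t)^2 + 7.7256*cos(t) + 9.1878)*sin(t)/(0.7921*cos(t)^6 - 6.1944*cos(t)^5 + 14.104*cos(t)^4 - 1.7076*cos(t)^3 - 22.5488*cos(t)^2 + 7.6608*cos(t) + 11.6964)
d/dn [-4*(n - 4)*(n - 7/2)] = 30 - 8*n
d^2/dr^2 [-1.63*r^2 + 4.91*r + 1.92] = -3.26000000000000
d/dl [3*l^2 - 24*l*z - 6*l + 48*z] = 6*l - 24*z - 6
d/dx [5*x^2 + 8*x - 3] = 10*x + 8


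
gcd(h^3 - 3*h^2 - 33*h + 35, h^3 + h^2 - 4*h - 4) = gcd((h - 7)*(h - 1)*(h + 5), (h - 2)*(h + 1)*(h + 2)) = 1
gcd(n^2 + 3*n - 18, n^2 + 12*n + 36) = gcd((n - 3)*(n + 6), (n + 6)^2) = n + 6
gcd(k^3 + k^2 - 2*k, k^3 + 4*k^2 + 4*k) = k^2 + 2*k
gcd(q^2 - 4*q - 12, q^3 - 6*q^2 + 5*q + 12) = 1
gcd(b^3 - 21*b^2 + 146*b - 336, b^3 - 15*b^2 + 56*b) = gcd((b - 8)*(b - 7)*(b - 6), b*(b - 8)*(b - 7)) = b^2 - 15*b + 56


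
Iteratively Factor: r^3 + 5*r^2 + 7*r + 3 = (r + 3)*(r^2 + 2*r + 1) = (r + 1)*(r + 3)*(r + 1)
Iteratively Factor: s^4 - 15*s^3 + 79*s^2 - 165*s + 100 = (s - 5)*(s^3 - 10*s^2 + 29*s - 20) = (s - 5)*(s - 4)*(s^2 - 6*s + 5) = (s - 5)^2*(s - 4)*(s - 1)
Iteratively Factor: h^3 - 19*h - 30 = (h + 2)*(h^2 - 2*h - 15) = (h + 2)*(h + 3)*(h - 5)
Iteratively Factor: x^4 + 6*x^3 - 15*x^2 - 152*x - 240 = (x + 4)*(x^3 + 2*x^2 - 23*x - 60) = (x + 3)*(x + 4)*(x^2 - x - 20) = (x + 3)*(x + 4)^2*(x - 5)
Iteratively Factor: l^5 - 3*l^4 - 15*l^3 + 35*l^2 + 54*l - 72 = (l + 3)*(l^4 - 6*l^3 + 3*l^2 + 26*l - 24) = (l - 3)*(l + 3)*(l^3 - 3*l^2 - 6*l + 8) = (l - 3)*(l + 2)*(l + 3)*(l^2 - 5*l + 4) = (l - 3)*(l - 1)*(l + 2)*(l + 3)*(l - 4)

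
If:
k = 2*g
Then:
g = k/2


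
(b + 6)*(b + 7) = b^2 + 13*b + 42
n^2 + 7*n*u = n*(n + 7*u)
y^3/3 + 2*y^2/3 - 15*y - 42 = (y/3 + 1)*(y - 7)*(y + 6)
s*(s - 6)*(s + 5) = s^3 - s^2 - 30*s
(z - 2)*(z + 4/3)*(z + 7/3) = z^3 + 5*z^2/3 - 38*z/9 - 56/9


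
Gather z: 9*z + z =10*z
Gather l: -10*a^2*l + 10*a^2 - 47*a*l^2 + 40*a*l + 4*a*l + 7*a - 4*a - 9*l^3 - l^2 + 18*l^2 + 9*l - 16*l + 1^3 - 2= 10*a^2 + 3*a - 9*l^3 + l^2*(17 - 47*a) + l*(-10*a^2 + 44*a - 7) - 1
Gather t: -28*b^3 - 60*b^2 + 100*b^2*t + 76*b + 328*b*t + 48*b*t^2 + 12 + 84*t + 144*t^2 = -28*b^3 - 60*b^2 + 76*b + t^2*(48*b + 144) + t*(100*b^2 + 328*b + 84) + 12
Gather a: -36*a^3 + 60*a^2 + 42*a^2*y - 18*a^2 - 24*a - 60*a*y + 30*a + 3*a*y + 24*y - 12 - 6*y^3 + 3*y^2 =-36*a^3 + a^2*(42*y + 42) + a*(6 - 57*y) - 6*y^3 + 3*y^2 + 24*y - 12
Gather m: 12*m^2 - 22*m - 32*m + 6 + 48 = 12*m^2 - 54*m + 54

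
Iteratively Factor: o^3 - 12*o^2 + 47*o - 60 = (o - 4)*(o^2 - 8*o + 15) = (o - 4)*(o - 3)*(o - 5)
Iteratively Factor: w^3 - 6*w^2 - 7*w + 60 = (w - 4)*(w^2 - 2*w - 15) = (w - 4)*(w + 3)*(w - 5)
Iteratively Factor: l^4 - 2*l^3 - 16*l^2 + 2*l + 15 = (l + 3)*(l^3 - 5*l^2 - l + 5) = (l - 1)*(l + 3)*(l^2 - 4*l - 5) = (l - 1)*(l + 1)*(l + 3)*(l - 5)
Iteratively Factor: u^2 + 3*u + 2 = (u + 1)*(u + 2)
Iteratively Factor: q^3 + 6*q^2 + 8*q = (q + 4)*(q^2 + 2*q) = q*(q + 4)*(q + 2)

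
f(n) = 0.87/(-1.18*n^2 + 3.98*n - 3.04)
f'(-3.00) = -0.01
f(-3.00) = -0.03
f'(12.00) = 0.00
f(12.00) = -0.01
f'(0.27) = -0.69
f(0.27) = -0.42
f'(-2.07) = -0.03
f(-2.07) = -0.05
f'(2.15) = 244.05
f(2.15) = 13.93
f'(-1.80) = -0.04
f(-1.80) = -0.06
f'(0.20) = -0.58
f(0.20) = -0.38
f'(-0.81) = -0.10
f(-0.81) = -0.12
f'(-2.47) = -0.02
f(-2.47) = -0.04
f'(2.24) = 547.36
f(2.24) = -19.09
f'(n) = 0.87*(2.36*n - 3.98)/(-1.18*n^2 + 3.98*n - 3.04)^2 = (2.0532*n - 3.4626)/(1.18*n^2 - 3.98*n + 3.04)^2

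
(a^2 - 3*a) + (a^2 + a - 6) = 2*a^2 - 2*a - 6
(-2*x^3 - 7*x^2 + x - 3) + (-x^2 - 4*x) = -2*x^3 - 8*x^2 - 3*x - 3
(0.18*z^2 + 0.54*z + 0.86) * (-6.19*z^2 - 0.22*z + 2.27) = -1.1142*z^4 - 3.3822*z^3 - 5.0336*z^2 + 1.0366*z + 1.9522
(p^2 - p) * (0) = 0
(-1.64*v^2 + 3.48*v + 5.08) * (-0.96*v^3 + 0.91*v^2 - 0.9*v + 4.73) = 1.5744*v^5 - 4.8332*v^4 - 0.234*v^3 - 6.2664*v^2 + 11.8884*v + 24.0284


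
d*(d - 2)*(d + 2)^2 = d^4 + 2*d^3 - 4*d^2 - 8*d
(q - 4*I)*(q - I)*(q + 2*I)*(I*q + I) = I*q^4 + 3*q^3 + I*q^3 + 3*q^2 + 6*I*q^2 + 8*q + 6*I*q + 8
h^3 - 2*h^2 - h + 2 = (h - 2)*(h - 1)*(h + 1)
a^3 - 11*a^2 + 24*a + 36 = (a - 6)^2*(a + 1)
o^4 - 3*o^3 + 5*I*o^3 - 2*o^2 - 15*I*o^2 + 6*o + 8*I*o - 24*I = (o - 3)*(o - I)*(o + 2*I)*(o + 4*I)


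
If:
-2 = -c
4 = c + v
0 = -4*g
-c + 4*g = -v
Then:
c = 2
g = 0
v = 2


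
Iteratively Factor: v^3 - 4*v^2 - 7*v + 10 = (v - 1)*(v^2 - 3*v - 10) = (v - 1)*(v + 2)*(v - 5)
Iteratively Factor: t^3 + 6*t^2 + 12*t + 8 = (t + 2)*(t^2 + 4*t + 4) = (t + 2)^2*(t + 2)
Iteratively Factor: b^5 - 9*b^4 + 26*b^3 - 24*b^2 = (b)*(b^4 - 9*b^3 + 26*b^2 - 24*b) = b^2*(b^3 - 9*b^2 + 26*b - 24) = b^2*(b - 3)*(b^2 - 6*b + 8) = b^2*(b - 4)*(b - 3)*(b - 2)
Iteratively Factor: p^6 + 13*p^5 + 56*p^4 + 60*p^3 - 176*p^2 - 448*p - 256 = (p + 1)*(p^5 + 12*p^4 + 44*p^3 + 16*p^2 - 192*p - 256) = (p + 1)*(p + 4)*(p^4 + 8*p^3 + 12*p^2 - 32*p - 64) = (p + 1)*(p + 4)^2*(p^3 + 4*p^2 - 4*p - 16) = (p + 1)*(p + 2)*(p + 4)^2*(p^2 + 2*p - 8) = (p - 2)*(p + 1)*(p + 2)*(p + 4)^2*(p + 4)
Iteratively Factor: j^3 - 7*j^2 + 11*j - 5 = (j - 1)*(j^2 - 6*j + 5) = (j - 1)^2*(j - 5)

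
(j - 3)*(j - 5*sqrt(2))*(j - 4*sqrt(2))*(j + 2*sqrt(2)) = j^4 - 7*sqrt(2)*j^3 - 3*j^3 + 4*j^2 + 21*sqrt(2)*j^2 - 12*j + 80*sqrt(2)*j - 240*sqrt(2)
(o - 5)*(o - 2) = o^2 - 7*o + 10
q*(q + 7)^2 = q^3 + 14*q^2 + 49*q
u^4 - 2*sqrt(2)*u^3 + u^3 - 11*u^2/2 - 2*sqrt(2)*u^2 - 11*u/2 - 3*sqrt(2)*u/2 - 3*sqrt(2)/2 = (u + 1)*(u - 3*sqrt(2))*(u + sqrt(2)/2)^2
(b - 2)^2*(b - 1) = b^3 - 5*b^2 + 8*b - 4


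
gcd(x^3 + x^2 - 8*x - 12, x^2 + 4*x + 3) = 1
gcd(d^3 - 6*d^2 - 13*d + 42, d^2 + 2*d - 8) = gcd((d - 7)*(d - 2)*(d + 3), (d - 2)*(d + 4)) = d - 2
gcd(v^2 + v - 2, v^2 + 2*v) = v + 2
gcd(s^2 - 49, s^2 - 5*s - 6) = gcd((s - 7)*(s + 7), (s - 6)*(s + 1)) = 1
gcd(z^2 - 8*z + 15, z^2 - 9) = z - 3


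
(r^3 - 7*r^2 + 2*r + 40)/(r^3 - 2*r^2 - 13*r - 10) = (r - 4)/(r + 1)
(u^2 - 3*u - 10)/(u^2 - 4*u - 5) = (u + 2)/(u + 1)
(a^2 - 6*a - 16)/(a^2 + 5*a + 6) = (a - 8)/(a + 3)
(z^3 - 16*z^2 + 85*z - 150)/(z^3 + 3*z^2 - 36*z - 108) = (z^2 - 10*z + 25)/(z^2 + 9*z + 18)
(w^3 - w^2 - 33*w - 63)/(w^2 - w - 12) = (w^2 - 4*w - 21)/(w - 4)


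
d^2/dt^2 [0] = 0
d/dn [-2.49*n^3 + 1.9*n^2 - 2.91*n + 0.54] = -7.47*n^2 + 3.8*n - 2.91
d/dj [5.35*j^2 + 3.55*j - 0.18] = 10.7*j + 3.55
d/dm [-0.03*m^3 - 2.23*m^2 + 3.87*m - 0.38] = -0.09*m^2 - 4.46*m + 3.87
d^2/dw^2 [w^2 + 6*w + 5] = 2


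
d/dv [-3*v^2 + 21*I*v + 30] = -6*v + 21*I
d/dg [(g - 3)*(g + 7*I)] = 2*g - 3 + 7*I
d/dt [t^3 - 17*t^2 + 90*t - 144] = 3*t^2 - 34*t + 90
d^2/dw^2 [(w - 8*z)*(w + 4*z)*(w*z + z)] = 2*z*(3*w - 4*z + 1)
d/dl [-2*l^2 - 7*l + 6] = -4*l - 7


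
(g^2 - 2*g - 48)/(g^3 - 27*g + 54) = (g - 8)/(g^2 - 6*g + 9)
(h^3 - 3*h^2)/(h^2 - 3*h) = h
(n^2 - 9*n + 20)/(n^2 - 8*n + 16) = (n - 5)/(n - 4)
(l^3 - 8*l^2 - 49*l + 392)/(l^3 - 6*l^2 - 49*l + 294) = (l - 8)/(l - 6)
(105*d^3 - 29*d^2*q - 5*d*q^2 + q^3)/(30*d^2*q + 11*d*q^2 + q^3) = (21*d^2 - 10*d*q + q^2)/(q*(6*d + q))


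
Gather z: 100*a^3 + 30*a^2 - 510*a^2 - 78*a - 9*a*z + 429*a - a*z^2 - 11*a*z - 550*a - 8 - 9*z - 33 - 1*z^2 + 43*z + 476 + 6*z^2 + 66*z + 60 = 100*a^3 - 480*a^2 - 199*a + z^2*(5 - a) + z*(100 - 20*a) + 495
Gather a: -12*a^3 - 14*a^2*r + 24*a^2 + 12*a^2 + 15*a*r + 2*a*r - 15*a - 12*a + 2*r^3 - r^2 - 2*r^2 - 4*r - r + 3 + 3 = -12*a^3 + a^2*(36 - 14*r) + a*(17*r - 27) + 2*r^3 - 3*r^2 - 5*r + 6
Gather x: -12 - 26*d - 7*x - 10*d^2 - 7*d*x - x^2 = -10*d^2 - 26*d - x^2 + x*(-7*d - 7) - 12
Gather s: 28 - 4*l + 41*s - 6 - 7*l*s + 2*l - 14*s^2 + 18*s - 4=-2*l - 14*s^2 + s*(59 - 7*l) + 18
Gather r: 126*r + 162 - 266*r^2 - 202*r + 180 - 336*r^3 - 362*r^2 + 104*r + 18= -336*r^3 - 628*r^2 + 28*r + 360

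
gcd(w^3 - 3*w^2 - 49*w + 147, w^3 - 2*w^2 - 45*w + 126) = w^2 + 4*w - 21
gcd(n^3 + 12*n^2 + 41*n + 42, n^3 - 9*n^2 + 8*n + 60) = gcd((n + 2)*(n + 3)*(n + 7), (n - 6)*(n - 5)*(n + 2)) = n + 2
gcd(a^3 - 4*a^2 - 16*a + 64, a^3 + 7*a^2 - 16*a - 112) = a^2 - 16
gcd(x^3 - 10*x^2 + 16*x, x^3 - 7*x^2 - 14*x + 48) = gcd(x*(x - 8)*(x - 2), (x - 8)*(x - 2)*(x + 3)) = x^2 - 10*x + 16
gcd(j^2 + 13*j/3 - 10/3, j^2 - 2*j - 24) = 1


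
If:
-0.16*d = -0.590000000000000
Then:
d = 3.69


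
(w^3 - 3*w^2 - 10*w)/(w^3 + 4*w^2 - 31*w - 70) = w/(w + 7)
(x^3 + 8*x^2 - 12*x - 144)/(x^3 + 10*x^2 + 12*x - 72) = (x - 4)/(x - 2)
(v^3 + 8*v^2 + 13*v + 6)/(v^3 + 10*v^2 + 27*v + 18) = (v + 1)/(v + 3)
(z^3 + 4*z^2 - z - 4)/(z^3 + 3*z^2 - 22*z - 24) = (z^2 + 3*z - 4)/(z^2 + 2*z - 24)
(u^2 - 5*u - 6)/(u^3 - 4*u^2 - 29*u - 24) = (u - 6)/(u^2 - 5*u - 24)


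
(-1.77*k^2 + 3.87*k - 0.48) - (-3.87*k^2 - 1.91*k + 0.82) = 2.1*k^2 + 5.78*k - 1.3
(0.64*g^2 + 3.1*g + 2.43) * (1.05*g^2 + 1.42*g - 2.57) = 0.672*g^4 + 4.1638*g^3 + 5.3087*g^2 - 4.5164*g - 6.2451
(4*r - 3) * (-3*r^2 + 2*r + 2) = -12*r^3 + 17*r^2 + 2*r - 6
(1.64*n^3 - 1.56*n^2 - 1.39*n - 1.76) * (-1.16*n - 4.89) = -1.9024*n^4 - 6.21*n^3 + 9.2408*n^2 + 8.8387*n + 8.6064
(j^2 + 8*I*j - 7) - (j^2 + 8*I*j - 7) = 0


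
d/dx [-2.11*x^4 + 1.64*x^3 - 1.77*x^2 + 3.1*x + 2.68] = -8.44*x^3 + 4.92*x^2 - 3.54*x + 3.1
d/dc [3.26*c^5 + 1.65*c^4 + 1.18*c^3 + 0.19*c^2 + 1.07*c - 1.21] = 16.3*c^4 + 6.6*c^3 + 3.54*c^2 + 0.38*c + 1.07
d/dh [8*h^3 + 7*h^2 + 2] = 2*h*(12*h + 7)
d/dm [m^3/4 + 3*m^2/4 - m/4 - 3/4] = 3*m^2/4 + 3*m/2 - 1/4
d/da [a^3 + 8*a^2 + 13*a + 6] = 3*a^2 + 16*a + 13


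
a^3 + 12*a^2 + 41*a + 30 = (a + 1)*(a + 5)*(a + 6)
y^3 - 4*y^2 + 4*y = y*(y - 2)^2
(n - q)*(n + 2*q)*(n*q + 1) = n^3*q + n^2*q^2 + n^2 - 2*n*q^3 + n*q - 2*q^2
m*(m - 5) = m^2 - 5*m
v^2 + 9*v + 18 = (v + 3)*(v + 6)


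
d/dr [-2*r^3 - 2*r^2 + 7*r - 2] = -6*r^2 - 4*r + 7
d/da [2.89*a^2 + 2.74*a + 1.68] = 5.78*a + 2.74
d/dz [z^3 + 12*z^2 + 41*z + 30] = 3*z^2 + 24*z + 41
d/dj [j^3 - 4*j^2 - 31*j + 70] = 3*j^2 - 8*j - 31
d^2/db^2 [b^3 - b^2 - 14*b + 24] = 6*b - 2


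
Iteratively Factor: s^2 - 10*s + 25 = (s - 5)*(s - 5)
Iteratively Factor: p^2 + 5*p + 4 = (p + 1)*(p + 4)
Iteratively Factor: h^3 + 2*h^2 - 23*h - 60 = (h + 3)*(h^2 - h - 20) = (h + 3)*(h + 4)*(h - 5)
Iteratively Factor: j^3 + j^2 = (j)*(j^2 + j) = j*(j + 1)*(j)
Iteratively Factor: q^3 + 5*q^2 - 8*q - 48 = (q + 4)*(q^2 + q - 12) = (q + 4)^2*(q - 3)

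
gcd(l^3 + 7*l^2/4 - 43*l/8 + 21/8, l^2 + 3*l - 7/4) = l + 7/2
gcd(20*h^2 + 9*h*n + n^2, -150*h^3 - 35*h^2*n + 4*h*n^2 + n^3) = 5*h + n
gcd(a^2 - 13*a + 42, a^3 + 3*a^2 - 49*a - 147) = a - 7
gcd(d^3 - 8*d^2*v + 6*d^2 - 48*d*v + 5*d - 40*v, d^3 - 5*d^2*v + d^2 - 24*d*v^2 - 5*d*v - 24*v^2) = -d^2 + 8*d*v - d + 8*v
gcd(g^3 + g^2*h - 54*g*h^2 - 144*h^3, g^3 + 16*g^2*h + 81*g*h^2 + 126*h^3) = g^2 + 9*g*h + 18*h^2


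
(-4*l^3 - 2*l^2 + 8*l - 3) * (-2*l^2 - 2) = 8*l^5 + 4*l^4 - 8*l^3 + 10*l^2 - 16*l + 6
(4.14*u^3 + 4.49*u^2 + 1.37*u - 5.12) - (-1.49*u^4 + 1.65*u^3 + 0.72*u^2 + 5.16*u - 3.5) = 1.49*u^4 + 2.49*u^3 + 3.77*u^2 - 3.79*u - 1.62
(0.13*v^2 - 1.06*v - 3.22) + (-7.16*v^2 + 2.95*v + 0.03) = -7.03*v^2 + 1.89*v - 3.19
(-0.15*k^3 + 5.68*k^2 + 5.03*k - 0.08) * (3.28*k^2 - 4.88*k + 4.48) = -0.492*k^5 + 19.3624*k^4 - 11.892*k^3 + 0.637599999999999*k^2 + 22.9248*k - 0.3584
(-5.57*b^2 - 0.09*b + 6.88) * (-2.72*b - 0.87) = 15.1504*b^3 + 5.0907*b^2 - 18.6353*b - 5.9856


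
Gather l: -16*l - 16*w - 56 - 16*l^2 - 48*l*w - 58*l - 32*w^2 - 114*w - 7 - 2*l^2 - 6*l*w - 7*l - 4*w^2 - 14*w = -18*l^2 + l*(-54*w - 81) - 36*w^2 - 144*w - 63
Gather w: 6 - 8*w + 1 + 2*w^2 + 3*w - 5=2*w^2 - 5*w + 2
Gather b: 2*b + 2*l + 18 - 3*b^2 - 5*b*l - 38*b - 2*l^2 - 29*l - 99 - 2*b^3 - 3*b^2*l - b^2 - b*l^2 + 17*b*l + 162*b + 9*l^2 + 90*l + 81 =-2*b^3 + b^2*(-3*l - 4) + b*(-l^2 + 12*l + 126) + 7*l^2 + 63*l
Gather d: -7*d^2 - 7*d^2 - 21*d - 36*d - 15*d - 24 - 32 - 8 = -14*d^2 - 72*d - 64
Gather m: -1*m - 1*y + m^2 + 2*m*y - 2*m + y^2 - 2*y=m^2 + m*(2*y - 3) + y^2 - 3*y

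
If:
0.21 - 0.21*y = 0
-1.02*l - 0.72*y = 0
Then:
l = -0.71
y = 1.00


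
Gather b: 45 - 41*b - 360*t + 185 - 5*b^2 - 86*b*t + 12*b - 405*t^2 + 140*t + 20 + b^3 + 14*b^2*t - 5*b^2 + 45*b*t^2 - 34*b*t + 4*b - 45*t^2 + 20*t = b^3 + b^2*(14*t - 10) + b*(45*t^2 - 120*t - 25) - 450*t^2 - 200*t + 250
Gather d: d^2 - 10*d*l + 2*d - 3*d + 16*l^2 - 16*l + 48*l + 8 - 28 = d^2 + d*(-10*l - 1) + 16*l^2 + 32*l - 20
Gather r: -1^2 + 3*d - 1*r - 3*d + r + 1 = 0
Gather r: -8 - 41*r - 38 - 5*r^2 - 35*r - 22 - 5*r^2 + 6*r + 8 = -10*r^2 - 70*r - 60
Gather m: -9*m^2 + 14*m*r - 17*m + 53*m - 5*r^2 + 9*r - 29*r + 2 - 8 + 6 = -9*m^2 + m*(14*r + 36) - 5*r^2 - 20*r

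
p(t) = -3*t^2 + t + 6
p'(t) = 1 - 6*t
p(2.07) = -4.78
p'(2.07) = -11.42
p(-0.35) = 5.28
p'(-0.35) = 3.10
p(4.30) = -45.17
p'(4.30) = -24.80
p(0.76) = 5.03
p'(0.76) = -3.56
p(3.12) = -20.08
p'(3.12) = -17.72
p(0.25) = 6.06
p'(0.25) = -0.50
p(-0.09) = 5.89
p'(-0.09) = 1.54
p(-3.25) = -28.94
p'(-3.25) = 20.50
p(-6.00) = -108.00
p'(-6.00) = 37.00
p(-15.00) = -684.00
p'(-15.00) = 91.00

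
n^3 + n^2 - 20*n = n*(n - 4)*(n + 5)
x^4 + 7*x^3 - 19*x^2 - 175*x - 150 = (x - 5)*(x + 1)*(x + 5)*(x + 6)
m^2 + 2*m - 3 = (m - 1)*(m + 3)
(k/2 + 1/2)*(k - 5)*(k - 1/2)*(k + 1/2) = k^4/2 - 2*k^3 - 21*k^2/8 + k/2 + 5/8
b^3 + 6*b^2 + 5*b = b*(b + 1)*(b + 5)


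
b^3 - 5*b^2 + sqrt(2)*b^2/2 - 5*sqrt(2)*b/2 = b*(b - 5)*(b + sqrt(2)/2)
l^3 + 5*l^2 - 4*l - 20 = (l - 2)*(l + 2)*(l + 5)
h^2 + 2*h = h*(h + 2)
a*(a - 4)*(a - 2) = a^3 - 6*a^2 + 8*a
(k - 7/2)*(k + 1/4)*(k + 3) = k^3 - k^2/4 - 85*k/8 - 21/8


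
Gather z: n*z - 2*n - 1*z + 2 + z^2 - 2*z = -2*n + z^2 + z*(n - 3) + 2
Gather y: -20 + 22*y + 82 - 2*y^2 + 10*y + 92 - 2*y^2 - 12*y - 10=-4*y^2 + 20*y + 144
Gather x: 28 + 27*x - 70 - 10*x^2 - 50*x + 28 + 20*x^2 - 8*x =10*x^2 - 31*x - 14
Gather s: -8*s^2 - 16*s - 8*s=-8*s^2 - 24*s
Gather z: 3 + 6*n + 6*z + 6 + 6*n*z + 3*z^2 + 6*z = 6*n + 3*z^2 + z*(6*n + 12) + 9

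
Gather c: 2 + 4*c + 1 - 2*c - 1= 2*c + 2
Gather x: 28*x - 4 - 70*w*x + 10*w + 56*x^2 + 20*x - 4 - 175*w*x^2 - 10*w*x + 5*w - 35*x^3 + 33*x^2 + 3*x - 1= 15*w - 35*x^3 + x^2*(89 - 175*w) + x*(51 - 80*w) - 9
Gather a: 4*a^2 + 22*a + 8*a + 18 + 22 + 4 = 4*a^2 + 30*a + 44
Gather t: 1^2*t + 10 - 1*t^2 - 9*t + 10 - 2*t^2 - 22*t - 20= -3*t^2 - 30*t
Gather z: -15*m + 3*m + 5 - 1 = 4 - 12*m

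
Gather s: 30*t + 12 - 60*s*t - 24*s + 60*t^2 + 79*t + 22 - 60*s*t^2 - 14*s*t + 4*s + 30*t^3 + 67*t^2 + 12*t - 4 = s*(-60*t^2 - 74*t - 20) + 30*t^3 + 127*t^2 + 121*t + 30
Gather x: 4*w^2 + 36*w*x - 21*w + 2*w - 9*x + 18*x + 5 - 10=4*w^2 - 19*w + x*(36*w + 9) - 5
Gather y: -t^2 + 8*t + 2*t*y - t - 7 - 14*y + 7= -t^2 + 7*t + y*(2*t - 14)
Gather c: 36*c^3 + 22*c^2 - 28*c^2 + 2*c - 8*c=36*c^3 - 6*c^2 - 6*c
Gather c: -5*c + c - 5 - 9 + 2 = -4*c - 12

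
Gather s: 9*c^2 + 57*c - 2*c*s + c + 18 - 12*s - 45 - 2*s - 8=9*c^2 + 58*c + s*(-2*c - 14) - 35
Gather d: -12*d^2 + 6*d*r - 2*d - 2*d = -12*d^2 + d*(6*r - 4)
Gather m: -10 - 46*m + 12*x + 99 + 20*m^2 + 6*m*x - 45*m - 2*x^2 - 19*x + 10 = 20*m^2 + m*(6*x - 91) - 2*x^2 - 7*x + 99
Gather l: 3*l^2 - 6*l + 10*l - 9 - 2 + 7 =3*l^2 + 4*l - 4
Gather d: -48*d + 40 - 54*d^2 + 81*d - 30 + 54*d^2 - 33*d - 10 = 0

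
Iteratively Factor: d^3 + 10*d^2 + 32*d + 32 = (d + 4)*(d^2 + 6*d + 8) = (d + 4)^2*(d + 2)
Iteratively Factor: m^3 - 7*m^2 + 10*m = (m)*(m^2 - 7*m + 10) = m*(m - 5)*(m - 2)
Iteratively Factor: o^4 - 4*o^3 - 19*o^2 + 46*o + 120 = (o - 4)*(o^3 - 19*o - 30) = (o - 5)*(o - 4)*(o^2 + 5*o + 6) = (o - 5)*(o - 4)*(o + 3)*(o + 2)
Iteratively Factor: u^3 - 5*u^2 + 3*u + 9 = (u - 3)*(u^2 - 2*u - 3) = (u - 3)*(u + 1)*(u - 3)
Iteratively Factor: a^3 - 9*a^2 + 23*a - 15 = (a - 3)*(a^2 - 6*a + 5) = (a - 5)*(a - 3)*(a - 1)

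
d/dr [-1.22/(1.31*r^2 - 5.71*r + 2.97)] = (3.1964*r - 6.9662)/(1.31*r^2 - 5.71*r + 2.97)^2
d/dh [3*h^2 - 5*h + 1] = 6*h - 5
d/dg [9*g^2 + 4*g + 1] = 18*g + 4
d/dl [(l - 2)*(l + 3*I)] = 2*l - 2 + 3*I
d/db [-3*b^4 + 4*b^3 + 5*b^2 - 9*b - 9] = -12*b^3 + 12*b^2 + 10*b - 9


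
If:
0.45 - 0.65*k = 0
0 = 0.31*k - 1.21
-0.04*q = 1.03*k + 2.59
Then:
No Solution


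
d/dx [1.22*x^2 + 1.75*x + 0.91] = 2.44*x + 1.75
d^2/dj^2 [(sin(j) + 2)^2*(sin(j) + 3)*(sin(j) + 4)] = -16*sin(j)^4 - 99*sin(j)^3 - 164*sin(j)^2 - 10*sin(j) + 88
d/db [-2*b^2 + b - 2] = 1 - 4*b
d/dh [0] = 0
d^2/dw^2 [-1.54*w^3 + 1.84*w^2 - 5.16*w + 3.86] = 3.68 - 9.24*w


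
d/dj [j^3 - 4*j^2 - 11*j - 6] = 3*j^2 - 8*j - 11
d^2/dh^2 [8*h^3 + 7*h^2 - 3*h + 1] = 48*h + 14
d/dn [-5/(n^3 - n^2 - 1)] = 5*n*(3*n - 2)/(-n^3 + n^2 + 1)^2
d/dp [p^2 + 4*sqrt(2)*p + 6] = 2*p + 4*sqrt(2)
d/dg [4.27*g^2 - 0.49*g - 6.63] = 8.54*g - 0.49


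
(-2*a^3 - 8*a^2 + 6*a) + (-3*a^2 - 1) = -2*a^3 - 11*a^2 + 6*a - 1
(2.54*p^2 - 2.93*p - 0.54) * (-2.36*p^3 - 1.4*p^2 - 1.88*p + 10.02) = -5.9944*p^5 + 3.3588*p^4 + 0.6012*p^3 + 31.7152*p^2 - 28.3434*p - 5.4108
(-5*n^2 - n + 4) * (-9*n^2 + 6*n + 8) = 45*n^4 - 21*n^3 - 82*n^2 + 16*n + 32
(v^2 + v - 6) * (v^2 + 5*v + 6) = v^4 + 6*v^3 + 5*v^2 - 24*v - 36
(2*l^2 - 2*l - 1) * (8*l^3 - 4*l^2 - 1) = 16*l^5 - 24*l^4 + 2*l^2 + 2*l + 1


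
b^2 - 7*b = b*(b - 7)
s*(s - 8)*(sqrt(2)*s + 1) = sqrt(2)*s^3 - 8*sqrt(2)*s^2 + s^2 - 8*s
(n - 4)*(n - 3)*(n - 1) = n^3 - 8*n^2 + 19*n - 12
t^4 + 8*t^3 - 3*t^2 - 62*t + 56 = (t - 2)*(t - 1)*(t + 4)*(t + 7)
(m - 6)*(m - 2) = m^2 - 8*m + 12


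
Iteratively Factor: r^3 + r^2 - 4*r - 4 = (r - 2)*(r^2 + 3*r + 2) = (r - 2)*(r + 2)*(r + 1)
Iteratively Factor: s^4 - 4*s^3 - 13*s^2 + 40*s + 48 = (s + 3)*(s^3 - 7*s^2 + 8*s + 16) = (s - 4)*(s + 3)*(s^2 - 3*s - 4) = (s - 4)^2*(s + 3)*(s + 1)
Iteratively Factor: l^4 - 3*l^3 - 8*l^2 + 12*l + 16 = (l - 4)*(l^3 + l^2 - 4*l - 4) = (l - 4)*(l + 2)*(l^2 - l - 2) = (l - 4)*(l + 1)*(l + 2)*(l - 2)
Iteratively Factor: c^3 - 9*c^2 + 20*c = (c - 4)*(c^2 - 5*c) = (c - 5)*(c - 4)*(c)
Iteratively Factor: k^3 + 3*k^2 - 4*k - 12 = (k - 2)*(k^2 + 5*k + 6) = (k - 2)*(k + 3)*(k + 2)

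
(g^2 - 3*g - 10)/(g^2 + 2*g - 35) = (g + 2)/(g + 7)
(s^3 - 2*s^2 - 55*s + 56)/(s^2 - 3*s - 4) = (-s^3 + 2*s^2 + 55*s - 56)/(-s^2 + 3*s + 4)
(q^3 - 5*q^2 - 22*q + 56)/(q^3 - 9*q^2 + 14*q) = (q + 4)/q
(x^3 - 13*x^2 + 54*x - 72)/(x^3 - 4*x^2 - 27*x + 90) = (x - 4)/(x + 5)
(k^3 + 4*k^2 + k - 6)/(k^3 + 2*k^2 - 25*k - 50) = (k^2 + 2*k - 3)/(k^2 - 25)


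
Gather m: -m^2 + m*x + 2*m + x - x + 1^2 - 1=-m^2 + m*(x + 2)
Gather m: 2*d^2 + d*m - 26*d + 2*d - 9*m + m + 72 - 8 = 2*d^2 - 24*d + m*(d - 8) + 64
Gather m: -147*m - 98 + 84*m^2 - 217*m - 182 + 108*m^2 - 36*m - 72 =192*m^2 - 400*m - 352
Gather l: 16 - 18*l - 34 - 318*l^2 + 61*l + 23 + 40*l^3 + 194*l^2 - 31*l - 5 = 40*l^3 - 124*l^2 + 12*l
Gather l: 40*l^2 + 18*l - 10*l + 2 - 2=40*l^2 + 8*l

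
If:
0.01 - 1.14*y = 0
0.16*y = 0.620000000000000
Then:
No Solution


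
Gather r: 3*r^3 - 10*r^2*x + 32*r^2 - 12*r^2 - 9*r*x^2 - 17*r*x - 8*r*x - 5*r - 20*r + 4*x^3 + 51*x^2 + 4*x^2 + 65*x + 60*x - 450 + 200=3*r^3 + r^2*(20 - 10*x) + r*(-9*x^2 - 25*x - 25) + 4*x^3 + 55*x^2 + 125*x - 250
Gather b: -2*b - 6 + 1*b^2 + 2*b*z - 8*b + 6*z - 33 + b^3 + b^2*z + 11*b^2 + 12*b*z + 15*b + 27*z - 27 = b^3 + b^2*(z + 12) + b*(14*z + 5) + 33*z - 66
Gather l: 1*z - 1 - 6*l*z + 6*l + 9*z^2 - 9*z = l*(6 - 6*z) + 9*z^2 - 8*z - 1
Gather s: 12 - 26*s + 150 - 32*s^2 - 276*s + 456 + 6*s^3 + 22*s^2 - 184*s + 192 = 6*s^3 - 10*s^2 - 486*s + 810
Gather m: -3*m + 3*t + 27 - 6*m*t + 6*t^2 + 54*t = m*(-6*t - 3) + 6*t^2 + 57*t + 27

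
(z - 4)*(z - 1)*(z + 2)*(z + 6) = z^4 + 3*z^3 - 24*z^2 - 28*z + 48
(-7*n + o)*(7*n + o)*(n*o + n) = -49*n^3*o - 49*n^3 + n*o^3 + n*o^2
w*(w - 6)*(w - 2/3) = w^3 - 20*w^2/3 + 4*w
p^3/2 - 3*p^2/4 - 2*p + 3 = (p/2 + 1)*(p - 2)*(p - 3/2)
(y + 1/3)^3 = y^3 + y^2 + y/3 + 1/27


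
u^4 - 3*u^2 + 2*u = u*(u - 1)^2*(u + 2)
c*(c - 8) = c^2 - 8*c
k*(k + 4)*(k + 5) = k^3 + 9*k^2 + 20*k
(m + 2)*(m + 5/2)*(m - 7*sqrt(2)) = m^3 - 7*sqrt(2)*m^2 + 9*m^2/2 - 63*sqrt(2)*m/2 + 5*m - 35*sqrt(2)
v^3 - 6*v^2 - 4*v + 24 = (v - 6)*(v - 2)*(v + 2)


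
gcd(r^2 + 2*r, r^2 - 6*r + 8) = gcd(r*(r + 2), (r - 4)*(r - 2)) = 1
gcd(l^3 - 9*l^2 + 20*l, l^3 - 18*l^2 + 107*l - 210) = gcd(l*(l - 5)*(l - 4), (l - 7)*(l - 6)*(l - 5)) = l - 5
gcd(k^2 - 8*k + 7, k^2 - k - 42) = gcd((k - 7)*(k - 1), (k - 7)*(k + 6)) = k - 7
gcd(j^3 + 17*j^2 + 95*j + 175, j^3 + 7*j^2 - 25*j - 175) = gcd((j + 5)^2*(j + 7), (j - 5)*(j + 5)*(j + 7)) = j^2 + 12*j + 35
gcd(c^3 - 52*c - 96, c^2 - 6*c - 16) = c^2 - 6*c - 16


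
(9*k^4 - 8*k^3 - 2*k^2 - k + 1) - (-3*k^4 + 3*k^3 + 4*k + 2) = 12*k^4 - 11*k^3 - 2*k^2 - 5*k - 1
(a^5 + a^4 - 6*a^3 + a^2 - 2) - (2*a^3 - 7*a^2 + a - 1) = a^5 + a^4 - 8*a^3 + 8*a^2 - a - 1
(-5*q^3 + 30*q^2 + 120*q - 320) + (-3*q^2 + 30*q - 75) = -5*q^3 + 27*q^2 + 150*q - 395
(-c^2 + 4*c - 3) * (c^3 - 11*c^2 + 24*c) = -c^5 + 15*c^4 - 71*c^3 + 129*c^2 - 72*c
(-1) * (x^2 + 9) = -x^2 - 9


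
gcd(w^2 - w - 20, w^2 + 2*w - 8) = w + 4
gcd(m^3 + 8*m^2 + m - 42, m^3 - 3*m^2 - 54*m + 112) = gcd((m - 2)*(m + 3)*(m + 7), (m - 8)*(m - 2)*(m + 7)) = m^2 + 5*m - 14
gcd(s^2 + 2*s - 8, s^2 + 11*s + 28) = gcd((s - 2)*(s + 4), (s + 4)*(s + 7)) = s + 4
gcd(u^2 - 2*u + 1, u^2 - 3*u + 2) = u - 1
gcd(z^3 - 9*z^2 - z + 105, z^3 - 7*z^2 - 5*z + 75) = z^2 - 2*z - 15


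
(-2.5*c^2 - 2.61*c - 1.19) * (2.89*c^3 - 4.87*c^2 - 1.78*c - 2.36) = -7.225*c^5 + 4.6321*c^4 + 13.7216*c^3 + 16.3411*c^2 + 8.2778*c + 2.8084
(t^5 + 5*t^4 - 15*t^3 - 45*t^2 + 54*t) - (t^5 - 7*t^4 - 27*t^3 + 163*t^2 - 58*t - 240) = 12*t^4 + 12*t^3 - 208*t^2 + 112*t + 240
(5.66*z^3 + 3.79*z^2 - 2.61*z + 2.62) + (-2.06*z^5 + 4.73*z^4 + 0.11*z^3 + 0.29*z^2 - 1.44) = -2.06*z^5 + 4.73*z^4 + 5.77*z^3 + 4.08*z^2 - 2.61*z + 1.18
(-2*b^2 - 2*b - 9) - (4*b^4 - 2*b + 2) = -4*b^4 - 2*b^2 - 11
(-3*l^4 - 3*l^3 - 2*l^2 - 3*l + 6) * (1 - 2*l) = 6*l^5 + 3*l^4 + l^3 + 4*l^2 - 15*l + 6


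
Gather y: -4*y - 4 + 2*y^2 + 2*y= 2*y^2 - 2*y - 4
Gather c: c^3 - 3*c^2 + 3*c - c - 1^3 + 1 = c^3 - 3*c^2 + 2*c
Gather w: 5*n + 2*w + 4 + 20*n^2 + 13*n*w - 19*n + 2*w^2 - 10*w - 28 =20*n^2 - 14*n + 2*w^2 + w*(13*n - 8) - 24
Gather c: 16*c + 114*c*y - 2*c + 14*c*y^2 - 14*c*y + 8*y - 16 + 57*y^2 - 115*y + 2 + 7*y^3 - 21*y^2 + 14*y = c*(14*y^2 + 100*y + 14) + 7*y^3 + 36*y^2 - 93*y - 14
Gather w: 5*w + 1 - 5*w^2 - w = -5*w^2 + 4*w + 1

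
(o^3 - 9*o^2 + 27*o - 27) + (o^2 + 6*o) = o^3 - 8*o^2 + 33*o - 27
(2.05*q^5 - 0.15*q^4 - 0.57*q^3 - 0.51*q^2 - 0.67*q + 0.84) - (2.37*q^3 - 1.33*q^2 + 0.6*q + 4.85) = 2.05*q^5 - 0.15*q^4 - 2.94*q^3 + 0.82*q^2 - 1.27*q - 4.01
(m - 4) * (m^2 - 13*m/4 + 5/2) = m^3 - 29*m^2/4 + 31*m/2 - 10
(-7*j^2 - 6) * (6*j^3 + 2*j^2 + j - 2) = -42*j^5 - 14*j^4 - 43*j^3 + 2*j^2 - 6*j + 12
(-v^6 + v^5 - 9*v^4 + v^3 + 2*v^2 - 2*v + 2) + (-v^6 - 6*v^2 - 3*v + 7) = -2*v^6 + v^5 - 9*v^4 + v^3 - 4*v^2 - 5*v + 9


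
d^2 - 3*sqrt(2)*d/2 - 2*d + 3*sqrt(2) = (d - 2)*(d - 3*sqrt(2)/2)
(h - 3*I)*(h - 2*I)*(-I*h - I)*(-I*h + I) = -h^4 + 5*I*h^3 + 7*h^2 - 5*I*h - 6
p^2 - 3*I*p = p*(p - 3*I)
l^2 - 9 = (l - 3)*(l + 3)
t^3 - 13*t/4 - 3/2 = (t - 2)*(t + 1/2)*(t + 3/2)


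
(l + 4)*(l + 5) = l^2 + 9*l + 20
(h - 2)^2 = h^2 - 4*h + 4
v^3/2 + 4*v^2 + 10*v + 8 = (v/2 + 1)*(v + 2)*(v + 4)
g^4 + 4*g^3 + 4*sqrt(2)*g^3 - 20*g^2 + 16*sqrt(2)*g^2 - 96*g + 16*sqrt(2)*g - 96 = (g + 2)^2*(g - 2*sqrt(2))*(g + 6*sqrt(2))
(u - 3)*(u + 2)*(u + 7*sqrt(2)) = u^3 - u^2 + 7*sqrt(2)*u^2 - 7*sqrt(2)*u - 6*u - 42*sqrt(2)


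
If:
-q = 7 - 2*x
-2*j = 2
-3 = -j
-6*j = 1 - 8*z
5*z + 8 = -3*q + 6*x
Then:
No Solution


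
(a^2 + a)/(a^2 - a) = (a + 1)/(a - 1)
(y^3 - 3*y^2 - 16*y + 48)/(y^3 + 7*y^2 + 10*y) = (y^3 - 3*y^2 - 16*y + 48)/(y*(y^2 + 7*y + 10))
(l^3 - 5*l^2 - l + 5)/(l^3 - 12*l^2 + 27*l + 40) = (l - 1)/(l - 8)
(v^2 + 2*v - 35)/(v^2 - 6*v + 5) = (v + 7)/(v - 1)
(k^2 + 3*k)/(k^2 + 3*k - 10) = k*(k + 3)/(k^2 + 3*k - 10)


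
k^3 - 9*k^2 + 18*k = k*(k - 6)*(k - 3)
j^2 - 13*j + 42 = (j - 7)*(j - 6)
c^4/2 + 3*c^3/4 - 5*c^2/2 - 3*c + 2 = (c/2 + 1)*(c - 2)*(c - 1/2)*(c + 2)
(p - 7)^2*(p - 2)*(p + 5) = p^4 - 11*p^3 - 3*p^2 + 287*p - 490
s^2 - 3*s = s*(s - 3)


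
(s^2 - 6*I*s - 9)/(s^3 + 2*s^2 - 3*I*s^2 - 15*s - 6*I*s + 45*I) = (s - 3*I)/(s^2 + 2*s - 15)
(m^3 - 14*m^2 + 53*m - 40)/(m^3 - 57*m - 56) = (m^2 - 6*m + 5)/(m^2 + 8*m + 7)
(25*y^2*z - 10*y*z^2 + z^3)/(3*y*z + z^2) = (25*y^2 - 10*y*z + z^2)/(3*y + z)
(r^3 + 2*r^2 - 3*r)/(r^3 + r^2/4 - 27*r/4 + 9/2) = 4*r*(r - 1)/(4*r^2 - 11*r + 6)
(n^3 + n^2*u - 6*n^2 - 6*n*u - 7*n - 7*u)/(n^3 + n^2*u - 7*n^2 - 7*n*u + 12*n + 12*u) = (n^2 - 6*n - 7)/(n^2 - 7*n + 12)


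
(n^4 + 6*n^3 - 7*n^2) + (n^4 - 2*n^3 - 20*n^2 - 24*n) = 2*n^4 + 4*n^3 - 27*n^2 - 24*n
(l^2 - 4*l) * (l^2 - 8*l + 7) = l^4 - 12*l^3 + 39*l^2 - 28*l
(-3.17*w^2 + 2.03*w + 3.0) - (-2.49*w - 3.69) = -3.17*w^2 + 4.52*w + 6.69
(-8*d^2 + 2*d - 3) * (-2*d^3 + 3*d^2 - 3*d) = 16*d^5 - 28*d^4 + 36*d^3 - 15*d^2 + 9*d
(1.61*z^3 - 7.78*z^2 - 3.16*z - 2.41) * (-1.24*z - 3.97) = -1.9964*z^4 + 3.2555*z^3 + 34.805*z^2 + 15.5336*z + 9.5677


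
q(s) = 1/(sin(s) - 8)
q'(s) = -cos(s)/(sin(s) - 8)^2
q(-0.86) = -0.11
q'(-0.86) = -0.01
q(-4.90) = -0.14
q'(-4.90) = -0.00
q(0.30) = -0.13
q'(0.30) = -0.02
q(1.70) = -0.14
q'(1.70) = 0.00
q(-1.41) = -0.11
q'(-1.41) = -0.00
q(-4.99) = -0.14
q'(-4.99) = -0.01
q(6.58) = -0.13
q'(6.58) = -0.02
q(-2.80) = -0.12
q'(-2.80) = 0.01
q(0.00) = -0.12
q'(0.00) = -0.02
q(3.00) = -0.13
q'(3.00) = 0.02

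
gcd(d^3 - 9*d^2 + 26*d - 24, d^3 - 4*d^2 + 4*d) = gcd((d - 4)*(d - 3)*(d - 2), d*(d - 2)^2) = d - 2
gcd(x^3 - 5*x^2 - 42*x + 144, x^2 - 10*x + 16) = x - 8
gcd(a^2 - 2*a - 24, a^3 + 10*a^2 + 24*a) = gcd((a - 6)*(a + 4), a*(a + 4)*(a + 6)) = a + 4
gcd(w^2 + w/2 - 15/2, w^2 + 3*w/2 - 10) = w - 5/2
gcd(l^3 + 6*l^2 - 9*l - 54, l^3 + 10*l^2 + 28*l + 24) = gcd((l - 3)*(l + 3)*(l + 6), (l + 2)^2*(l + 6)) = l + 6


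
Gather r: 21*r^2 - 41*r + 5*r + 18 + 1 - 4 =21*r^2 - 36*r + 15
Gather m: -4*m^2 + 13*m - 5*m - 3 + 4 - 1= -4*m^2 + 8*m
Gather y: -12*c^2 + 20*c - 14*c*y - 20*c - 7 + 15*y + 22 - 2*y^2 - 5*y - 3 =-12*c^2 - 2*y^2 + y*(10 - 14*c) + 12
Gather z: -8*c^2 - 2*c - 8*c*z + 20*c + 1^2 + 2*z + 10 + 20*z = -8*c^2 + 18*c + z*(22 - 8*c) + 11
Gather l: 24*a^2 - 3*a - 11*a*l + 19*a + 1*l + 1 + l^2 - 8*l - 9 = 24*a^2 + 16*a + l^2 + l*(-11*a - 7) - 8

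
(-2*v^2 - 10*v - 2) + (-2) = -2*v^2 - 10*v - 4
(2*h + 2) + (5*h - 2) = 7*h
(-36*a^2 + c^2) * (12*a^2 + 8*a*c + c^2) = -432*a^4 - 288*a^3*c - 24*a^2*c^2 + 8*a*c^3 + c^4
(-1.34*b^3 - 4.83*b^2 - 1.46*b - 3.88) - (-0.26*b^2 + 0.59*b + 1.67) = -1.34*b^3 - 4.57*b^2 - 2.05*b - 5.55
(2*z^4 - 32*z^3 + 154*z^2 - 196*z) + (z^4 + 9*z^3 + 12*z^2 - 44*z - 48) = 3*z^4 - 23*z^3 + 166*z^2 - 240*z - 48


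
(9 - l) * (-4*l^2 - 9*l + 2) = 4*l^3 - 27*l^2 - 83*l + 18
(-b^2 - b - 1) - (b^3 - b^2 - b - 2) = 1 - b^3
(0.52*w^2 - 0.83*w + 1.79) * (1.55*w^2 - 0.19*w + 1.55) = 0.806*w^4 - 1.3853*w^3 + 3.7382*w^2 - 1.6266*w + 2.7745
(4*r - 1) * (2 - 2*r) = -8*r^2 + 10*r - 2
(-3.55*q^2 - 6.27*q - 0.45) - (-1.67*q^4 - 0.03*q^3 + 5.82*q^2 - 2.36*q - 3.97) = 1.67*q^4 + 0.03*q^3 - 9.37*q^2 - 3.91*q + 3.52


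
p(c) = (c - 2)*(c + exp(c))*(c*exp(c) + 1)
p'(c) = (c - 2)*(c + exp(c))*(c*exp(c) + exp(c)) + (c - 2)*(c*exp(c) + 1)*(exp(c) + 1) + (c + exp(c))*(c*exp(c) + 1)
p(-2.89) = 11.63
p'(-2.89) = -8.17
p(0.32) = -4.11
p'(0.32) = -8.49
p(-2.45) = 8.29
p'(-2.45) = -6.99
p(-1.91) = 4.94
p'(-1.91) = -5.41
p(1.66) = -22.89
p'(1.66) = 13.71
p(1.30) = -20.07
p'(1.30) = -19.54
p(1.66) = -22.89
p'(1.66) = 13.71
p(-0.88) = 0.85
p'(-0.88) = -2.82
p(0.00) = -2.00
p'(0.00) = -5.00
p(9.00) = 4141229288.83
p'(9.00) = 9330052245.13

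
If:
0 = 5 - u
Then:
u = 5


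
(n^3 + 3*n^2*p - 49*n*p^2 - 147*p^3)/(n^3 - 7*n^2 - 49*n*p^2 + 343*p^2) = (n + 3*p)/(n - 7)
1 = 1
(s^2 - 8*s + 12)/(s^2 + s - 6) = (s - 6)/(s + 3)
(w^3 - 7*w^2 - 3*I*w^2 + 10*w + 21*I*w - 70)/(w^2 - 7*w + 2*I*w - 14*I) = w - 5*I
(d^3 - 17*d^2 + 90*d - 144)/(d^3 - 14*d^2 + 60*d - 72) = (d^2 - 11*d + 24)/(d^2 - 8*d + 12)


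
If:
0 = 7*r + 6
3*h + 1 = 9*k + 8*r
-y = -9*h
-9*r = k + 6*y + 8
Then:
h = -73/3423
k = 988/1141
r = -6/7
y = -219/1141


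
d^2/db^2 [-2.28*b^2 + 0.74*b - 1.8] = -4.56000000000000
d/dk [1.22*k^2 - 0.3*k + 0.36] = 2.44*k - 0.3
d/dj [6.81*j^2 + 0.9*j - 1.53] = 13.62*j + 0.9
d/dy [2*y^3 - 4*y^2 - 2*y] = 6*y^2 - 8*y - 2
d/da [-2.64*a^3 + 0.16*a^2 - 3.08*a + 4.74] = -7.92*a^2 + 0.32*a - 3.08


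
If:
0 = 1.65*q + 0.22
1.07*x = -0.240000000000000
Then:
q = -0.13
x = -0.22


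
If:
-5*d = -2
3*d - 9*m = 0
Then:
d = 2/5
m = 2/15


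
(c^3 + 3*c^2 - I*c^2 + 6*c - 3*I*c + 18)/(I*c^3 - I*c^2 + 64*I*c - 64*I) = I*(-c^3 - 3*c^2 + I*c^2 - 6*c + 3*I*c - 18)/(c^3 - c^2 + 64*c - 64)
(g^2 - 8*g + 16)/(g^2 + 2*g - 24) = (g - 4)/(g + 6)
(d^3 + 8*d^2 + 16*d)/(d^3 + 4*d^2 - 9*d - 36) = d*(d + 4)/(d^2 - 9)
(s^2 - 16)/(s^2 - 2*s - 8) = (s + 4)/(s + 2)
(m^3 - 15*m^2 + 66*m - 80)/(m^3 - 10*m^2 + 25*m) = (m^2 - 10*m + 16)/(m*(m - 5))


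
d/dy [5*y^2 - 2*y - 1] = 10*y - 2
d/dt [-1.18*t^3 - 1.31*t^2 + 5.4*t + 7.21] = -3.54*t^2 - 2.62*t + 5.4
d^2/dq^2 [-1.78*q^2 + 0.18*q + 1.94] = -3.56000000000000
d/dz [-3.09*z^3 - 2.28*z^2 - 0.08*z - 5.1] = -9.27*z^2 - 4.56*z - 0.08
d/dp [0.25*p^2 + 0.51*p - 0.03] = 0.5*p + 0.51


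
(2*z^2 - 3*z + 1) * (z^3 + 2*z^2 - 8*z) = 2*z^5 + z^4 - 21*z^3 + 26*z^2 - 8*z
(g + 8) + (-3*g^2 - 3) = -3*g^2 + g + 5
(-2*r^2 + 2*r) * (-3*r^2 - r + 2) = 6*r^4 - 4*r^3 - 6*r^2 + 4*r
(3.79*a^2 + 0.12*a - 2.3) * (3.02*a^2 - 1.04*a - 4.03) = 11.4458*a^4 - 3.5792*a^3 - 22.3445*a^2 + 1.9084*a + 9.269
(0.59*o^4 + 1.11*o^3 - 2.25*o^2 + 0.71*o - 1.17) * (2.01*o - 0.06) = 1.1859*o^5 + 2.1957*o^4 - 4.5891*o^3 + 1.5621*o^2 - 2.3943*o + 0.0702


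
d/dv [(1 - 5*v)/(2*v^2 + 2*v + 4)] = (-5*v^2 - 5*v + (2*v + 1)*(5*v - 1) - 10)/(2*(v^2 + v + 2)^2)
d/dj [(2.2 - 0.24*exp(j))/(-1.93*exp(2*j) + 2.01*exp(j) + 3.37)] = (-0.4632*exp(2*j) + 8.492*exp(j) - 5.2308)*exp(j)/(3.7249*exp(4*j) - 7.7586*exp(3*j) - 8.9681*exp(2*j) + 13.5474*exp(j) + 11.3569)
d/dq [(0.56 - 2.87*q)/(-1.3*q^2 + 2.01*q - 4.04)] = (-3.731*q^2 + 1.456*q + 10.4692)/(1.69*q^4 - 5.226*q^3 + 14.5441*q^2 - 16.2408*q + 16.3216)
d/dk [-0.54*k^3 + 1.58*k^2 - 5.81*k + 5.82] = -1.62*k^2 + 3.16*k - 5.81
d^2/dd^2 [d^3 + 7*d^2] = 6*d + 14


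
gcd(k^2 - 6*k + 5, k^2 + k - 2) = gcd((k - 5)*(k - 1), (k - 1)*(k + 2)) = k - 1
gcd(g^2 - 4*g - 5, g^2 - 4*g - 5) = g^2 - 4*g - 5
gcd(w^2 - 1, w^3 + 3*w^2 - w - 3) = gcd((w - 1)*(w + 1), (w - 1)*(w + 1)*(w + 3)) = w^2 - 1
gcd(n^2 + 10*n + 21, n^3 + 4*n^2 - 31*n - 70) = n + 7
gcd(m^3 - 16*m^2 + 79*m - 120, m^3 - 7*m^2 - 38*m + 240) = m^2 - 13*m + 40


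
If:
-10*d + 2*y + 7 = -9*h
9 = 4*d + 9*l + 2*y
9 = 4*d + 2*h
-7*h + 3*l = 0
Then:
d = 19/5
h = -31/10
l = -217/30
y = 589/20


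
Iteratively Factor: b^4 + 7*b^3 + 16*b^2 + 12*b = (b)*(b^3 + 7*b^2 + 16*b + 12) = b*(b + 2)*(b^2 + 5*b + 6) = b*(b + 2)*(b + 3)*(b + 2)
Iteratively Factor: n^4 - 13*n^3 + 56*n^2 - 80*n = (n - 4)*(n^3 - 9*n^2 + 20*n) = (n - 4)^2*(n^2 - 5*n) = (n - 5)*(n - 4)^2*(n)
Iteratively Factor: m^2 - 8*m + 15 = (m - 5)*(m - 3)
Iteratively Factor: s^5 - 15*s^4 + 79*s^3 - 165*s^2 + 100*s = (s - 1)*(s^4 - 14*s^3 + 65*s^2 - 100*s) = (s - 4)*(s - 1)*(s^3 - 10*s^2 + 25*s) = (s - 5)*(s - 4)*(s - 1)*(s^2 - 5*s) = (s - 5)^2*(s - 4)*(s - 1)*(s)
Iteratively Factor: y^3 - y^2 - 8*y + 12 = (y - 2)*(y^2 + y - 6) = (y - 2)^2*(y + 3)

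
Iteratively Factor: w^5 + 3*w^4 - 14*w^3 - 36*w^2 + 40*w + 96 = (w + 2)*(w^4 + w^3 - 16*w^2 - 4*w + 48) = (w - 3)*(w + 2)*(w^3 + 4*w^2 - 4*w - 16) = (w - 3)*(w + 2)*(w + 4)*(w^2 - 4) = (w - 3)*(w + 2)^2*(w + 4)*(w - 2)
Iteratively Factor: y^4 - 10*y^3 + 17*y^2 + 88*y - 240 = (y - 4)*(y^3 - 6*y^2 - 7*y + 60) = (y - 4)^2*(y^2 - 2*y - 15) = (y - 5)*(y - 4)^2*(y + 3)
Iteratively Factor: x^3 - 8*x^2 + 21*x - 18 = (x - 3)*(x^2 - 5*x + 6) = (x - 3)*(x - 2)*(x - 3)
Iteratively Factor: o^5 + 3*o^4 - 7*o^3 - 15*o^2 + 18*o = (o)*(o^4 + 3*o^3 - 7*o^2 - 15*o + 18) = o*(o + 3)*(o^3 - 7*o + 6) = o*(o + 3)^2*(o^2 - 3*o + 2) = o*(o - 1)*(o + 3)^2*(o - 2)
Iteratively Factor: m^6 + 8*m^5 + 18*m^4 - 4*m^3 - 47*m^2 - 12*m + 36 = (m + 2)*(m^5 + 6*m^4 + 6*m^3 - 16*m^2 - 15*m + 18) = (m + 2)^2*(m^4 + 4*m^3 - 2*m^2 - 12*m + 9) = (m - 1)*(m + 2)^2*(m^3 + 5*m^2 + 3*m - 9) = (m - 1)^2*(m + 2)^2*(m^2 + 6*m + 9) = (m - 1)^2*(m + 2)^2*(m + 3)*(m + 3)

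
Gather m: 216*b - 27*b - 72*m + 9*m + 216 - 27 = 189*b - 63*m + 189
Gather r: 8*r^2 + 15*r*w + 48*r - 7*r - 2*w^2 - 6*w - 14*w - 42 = 8*r^2 + r*(15*w + 41) - 2*w^2 - 20*w - 42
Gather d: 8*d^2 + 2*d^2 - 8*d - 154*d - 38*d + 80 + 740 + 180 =10*d^2 - 200*d + 1000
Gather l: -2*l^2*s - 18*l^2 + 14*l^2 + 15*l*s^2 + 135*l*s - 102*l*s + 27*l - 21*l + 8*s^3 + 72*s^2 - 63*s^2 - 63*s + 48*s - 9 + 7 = l^2*(-2*s - 4) + l*(15*s^2 + 33*s + 6) + 8*s^3 + 9*s^2 - 15*s - 2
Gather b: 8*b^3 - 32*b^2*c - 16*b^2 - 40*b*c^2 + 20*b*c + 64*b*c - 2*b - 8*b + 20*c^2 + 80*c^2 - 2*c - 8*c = 8*b^3 + b^2*(-32*c - 16) + b*(-40*c^2 + 84*c - 10) + 100*c^2 - 10*c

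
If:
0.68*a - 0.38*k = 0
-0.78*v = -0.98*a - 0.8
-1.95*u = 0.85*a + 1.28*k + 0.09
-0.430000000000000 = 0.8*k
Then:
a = -0.30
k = -0.54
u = 0.44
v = 0.65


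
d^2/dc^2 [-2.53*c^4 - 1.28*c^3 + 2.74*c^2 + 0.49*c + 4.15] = -30.36*c^2 - 7.68*c + 5.48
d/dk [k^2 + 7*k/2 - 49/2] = 2*k + 7/2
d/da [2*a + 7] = 2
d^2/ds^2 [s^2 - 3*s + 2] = 2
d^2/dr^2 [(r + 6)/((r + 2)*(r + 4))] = 2*(r^3 + 18*r^2 + 84*r + 120)/(r^6 + 18*r^5 + 132*r^4 + 504*r^3 + 1056*r^2 + 1152*r + 512)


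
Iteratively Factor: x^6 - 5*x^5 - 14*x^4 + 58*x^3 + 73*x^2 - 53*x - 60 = (x - 4)*(x^5 - x^4 - 18*x^3 - 14*x^2 + 17*x + 15) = (x - 4)*(x + 1)*(x^4 - 2*x^3 - 16*x^2 + 2*x + 15) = (x - 4)*(x - 1)*(x + 1)*(x^3 - x^2 - 17*x - 15) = (x - 4)*(x - 1)*(x + 1)*(x + 3)*(x^2 - 4*x - 5) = (x - 5)*(x - 4)*(x - 1)*(x + 1)*(x + 3)*(x + 1)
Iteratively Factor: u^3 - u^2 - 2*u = (u + 1)*(u^2 - 2*u) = (u - 2)*(u + 1)*(u)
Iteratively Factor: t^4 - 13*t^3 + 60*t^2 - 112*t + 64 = (t - 1)*(t^3 - 12*t^2 + 48*t - 64) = (t - 4)*(t - 1)*(t^2 - 8*t + 16) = (t - 4)^2*(t - 1)*(t - 4)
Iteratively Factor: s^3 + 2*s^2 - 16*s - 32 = (s + 4)*(s^2 - 2*s - 8) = (s - 4)*(s + 4)*(s + 2)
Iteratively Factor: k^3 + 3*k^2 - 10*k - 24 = (k + 4)*(k^2 - k - 6) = (k - 3)*(k + 4)*(k + 2)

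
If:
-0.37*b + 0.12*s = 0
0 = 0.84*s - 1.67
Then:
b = 0.64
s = 1.99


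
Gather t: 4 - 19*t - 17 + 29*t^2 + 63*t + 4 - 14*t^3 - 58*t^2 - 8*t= -14*t^3 - 29*t^2 + 36*t - 9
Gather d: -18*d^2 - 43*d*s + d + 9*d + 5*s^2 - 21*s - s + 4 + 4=-18*d^2 + d*(10 - 43*s) + 5*s^2 - 22*s + 8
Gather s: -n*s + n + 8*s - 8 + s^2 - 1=n + s^2 + s*(8 - n) - 9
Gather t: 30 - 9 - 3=18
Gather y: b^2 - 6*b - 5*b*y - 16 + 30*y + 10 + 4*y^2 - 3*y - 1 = b^2 - 6*b + 4*y^2 + y*(27 - 5*b) - 7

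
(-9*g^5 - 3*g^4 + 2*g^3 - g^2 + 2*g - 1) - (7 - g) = -9*g^5 - 3*g^4 + 2*g^3 - g^2 + 3*g - 8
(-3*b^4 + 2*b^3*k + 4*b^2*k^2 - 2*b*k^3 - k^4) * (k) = -3*b^4*k + 2*b^3*k^2 + 4*b^2*k^3 - 2*b*k^4 - k^5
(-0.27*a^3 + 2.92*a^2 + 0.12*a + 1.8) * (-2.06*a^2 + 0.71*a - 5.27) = 0.5562*a^5 - 6.2069*a^4 + 3.2489*a^3 - 19.0112*a^2 + 0.6456*a - 9.486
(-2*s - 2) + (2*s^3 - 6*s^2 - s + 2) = 2*s^3 - 6*s^2 - 3*s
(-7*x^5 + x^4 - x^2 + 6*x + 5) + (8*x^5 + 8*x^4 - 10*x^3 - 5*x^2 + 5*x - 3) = x^5 + 9*x^4 - 10*x^3 - 6*x^2 + 11*x + 2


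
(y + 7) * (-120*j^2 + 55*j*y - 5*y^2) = -120*j^2*y - 840*j^2 + 55*j*y^2 + 385*j*y - 5*y^3 - 35*y^2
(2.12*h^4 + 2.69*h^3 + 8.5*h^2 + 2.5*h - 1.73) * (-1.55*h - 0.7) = -3.286*h^5 - 5.6535*h^4 - 15.058*h^3 - 9.825*h^2 + 0.9315*h + 1.211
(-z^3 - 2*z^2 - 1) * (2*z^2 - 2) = -2*z^5 - 4*z^4 + 2*z^3 + 2*z^2 + 2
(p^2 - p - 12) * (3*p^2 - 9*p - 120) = 3*p^4 - 12*p^3 - 147*p^2 + 228*p + 1440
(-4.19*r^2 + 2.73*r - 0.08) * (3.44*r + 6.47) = -14.4136*r^3 - 17.7181*r^2 + 17.3879*r - 0.5176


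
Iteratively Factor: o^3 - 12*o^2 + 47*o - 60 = (o - 4)*(o^2 - 8*o + 15) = (o - 4)*(o - 3)*(o - 5)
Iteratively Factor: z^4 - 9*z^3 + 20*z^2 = (z)*(z^3 - 9*z^2 + 20*z) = z^2*(z^2 - 9*z + 20) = z^2*(z - 4)*(z - 5)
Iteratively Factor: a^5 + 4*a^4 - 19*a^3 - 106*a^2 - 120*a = (a)*(a^4 + 4*a^3 - 19*a^2 - 106*a - 120) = a*(a + 2)*(a^3 + 2*a^2 - 23*a - 60) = a*(a - 5)*(a + 2)*(a^2 + 7*a + 12) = a*(a - 5)*(a + 2)*(a + 4)*(a + 3)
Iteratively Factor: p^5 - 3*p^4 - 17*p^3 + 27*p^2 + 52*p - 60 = (p + 2)*(p^4 - 5*p^3 - 7*p^2 + 41*p - 30) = (p + 2)*(p + 3)*(p^3 - 8*p^2 + 17*p - 10) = (p - 1)*(p + 2)*(p + 3)*(p^2 - 7*p + 10) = (p - 5)*(p - 1)*(p + 2)*(p + 3)*(p - 2)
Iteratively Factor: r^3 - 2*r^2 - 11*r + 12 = (r + 3)*(r^2 - 5*r + 4) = (r - 4)*(r + 3)*(r - 1)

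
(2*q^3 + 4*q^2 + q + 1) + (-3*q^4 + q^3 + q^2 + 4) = -3*q^4 + 3*q^3 + 5*q^2 + q + 5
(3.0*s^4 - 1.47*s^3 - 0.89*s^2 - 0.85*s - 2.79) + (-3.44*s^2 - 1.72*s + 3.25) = 3.0*s^4 - 1.47*s^3 - 4.33*s^2 - 2.57*s + 0.46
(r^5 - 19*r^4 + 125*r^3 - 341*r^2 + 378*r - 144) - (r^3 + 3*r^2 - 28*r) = r^5 - 19*r^4 + 124*r^3 - 344*r^2 + 406*r - 144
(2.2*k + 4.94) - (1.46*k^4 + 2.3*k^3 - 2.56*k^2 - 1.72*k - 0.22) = -1.46*k^4 - 2.3*k^3 + 2.56*k^2 + 3.92*k + 5.16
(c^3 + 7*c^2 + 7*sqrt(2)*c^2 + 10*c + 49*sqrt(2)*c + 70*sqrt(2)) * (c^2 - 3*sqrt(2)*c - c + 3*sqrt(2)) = c^5 + 4*sqrt(2)*c^4 + 6*c^4 - 39*c^3 + 24*sqrt(2)*c^3 - 262*c^2 + 12*sqrt(2)*c^2 - 126*c - 40*sqrt(2)*c + 420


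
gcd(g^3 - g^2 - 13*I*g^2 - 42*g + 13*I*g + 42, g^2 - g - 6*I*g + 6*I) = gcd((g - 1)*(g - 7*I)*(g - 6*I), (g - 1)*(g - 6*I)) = g^2 + g*(-1 - 6*I) + 6*I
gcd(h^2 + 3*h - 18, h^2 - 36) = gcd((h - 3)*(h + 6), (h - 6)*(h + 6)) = h + 6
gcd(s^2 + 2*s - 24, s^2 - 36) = s + 6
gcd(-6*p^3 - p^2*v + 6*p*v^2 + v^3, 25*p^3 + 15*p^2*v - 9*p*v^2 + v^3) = p + v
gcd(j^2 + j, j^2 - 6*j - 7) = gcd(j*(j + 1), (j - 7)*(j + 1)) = j + 1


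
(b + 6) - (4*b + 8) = -3*b - 2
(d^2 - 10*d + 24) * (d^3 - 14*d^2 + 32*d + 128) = d^5 - 24*d^4 + 196*d^3 - 528*d^2 - 512*d + 3072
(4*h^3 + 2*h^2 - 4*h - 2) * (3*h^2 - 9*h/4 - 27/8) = 12*h^5 - 3*h^4 - 30*h^3 - 15*h^2/4 + 18*h + 27/4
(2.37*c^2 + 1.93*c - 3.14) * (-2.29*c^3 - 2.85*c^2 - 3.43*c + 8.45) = -5.4273*c^5 - 11.1742*c^4 - 6.439*c^3 + 22.3556*c^2 + 27.0787*c - 26.533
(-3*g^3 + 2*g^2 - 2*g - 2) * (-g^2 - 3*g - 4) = 3*g^5 + 7*g^4 + 8*g^3 + 14*g + 8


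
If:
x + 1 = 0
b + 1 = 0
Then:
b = -1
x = -1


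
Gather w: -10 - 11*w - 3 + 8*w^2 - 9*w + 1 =8*w^2 - 20*w - 12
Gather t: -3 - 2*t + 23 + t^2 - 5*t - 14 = t^2 - 7*t + 6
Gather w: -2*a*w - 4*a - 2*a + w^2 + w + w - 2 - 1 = -6*a + w^2 + w*(2 - 2*a) - 3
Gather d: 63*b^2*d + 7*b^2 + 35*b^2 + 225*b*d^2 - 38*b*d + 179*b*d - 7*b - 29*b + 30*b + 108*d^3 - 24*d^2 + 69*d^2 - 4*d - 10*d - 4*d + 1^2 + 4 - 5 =42*b^2 - 6*b + 108*d^3 + d^2*(225*b + 45) + d*(63*b^2 + 141*b - 18)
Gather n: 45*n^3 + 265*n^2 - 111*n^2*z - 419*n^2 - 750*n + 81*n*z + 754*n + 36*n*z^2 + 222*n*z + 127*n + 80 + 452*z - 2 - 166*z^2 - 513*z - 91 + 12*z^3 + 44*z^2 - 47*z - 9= 45*n^3 + n^2*(-111*z - 154) + n*(36*z^2 + 303*z + 131) + 12*z^3 - 122*z^2 - 108*z - 22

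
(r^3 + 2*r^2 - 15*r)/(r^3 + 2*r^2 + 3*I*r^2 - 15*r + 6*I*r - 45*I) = r/(r + 3*I)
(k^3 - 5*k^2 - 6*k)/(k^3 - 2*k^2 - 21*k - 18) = k/(k + 3)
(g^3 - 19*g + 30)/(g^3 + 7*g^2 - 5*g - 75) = (g - 2)/(g + 5)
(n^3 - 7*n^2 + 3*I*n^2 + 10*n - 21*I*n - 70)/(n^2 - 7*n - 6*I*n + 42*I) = (n^2 + 3*I*n + 10)/(n - 6*I)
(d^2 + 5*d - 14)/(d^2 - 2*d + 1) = (d^2 + 5*d - 14)/(d^2 - 2*d + 1)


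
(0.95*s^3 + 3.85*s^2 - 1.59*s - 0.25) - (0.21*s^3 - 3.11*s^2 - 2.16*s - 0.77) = 0.74*s^3 + 6.96*s^2 + 0.57*s + 0.52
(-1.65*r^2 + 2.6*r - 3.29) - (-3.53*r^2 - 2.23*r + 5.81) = 1.88*r^2 + 4.83*r - 9.1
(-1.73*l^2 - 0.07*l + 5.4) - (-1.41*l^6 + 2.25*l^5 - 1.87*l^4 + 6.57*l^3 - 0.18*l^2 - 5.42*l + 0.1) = 1.41*l^6 - 2.25*l^5 + 1.87*l^4 - 6.57*l^3 - 1.55*l^2 + 5.35*l + 5.3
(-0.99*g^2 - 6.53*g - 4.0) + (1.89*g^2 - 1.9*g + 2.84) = 0.9*g^2 - 8.43*g - 1.16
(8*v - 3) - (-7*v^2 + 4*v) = 7*v^2 + 4*v - 3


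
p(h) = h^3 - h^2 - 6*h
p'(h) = 3*h^2 - 2*h - 6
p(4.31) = 35.63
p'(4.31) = 41.11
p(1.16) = -6.74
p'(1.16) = -4.28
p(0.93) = -5.64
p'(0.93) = -5.27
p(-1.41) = 3.67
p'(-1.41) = 2.78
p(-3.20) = -23.81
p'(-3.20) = 31.12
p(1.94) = -8.10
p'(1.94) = 1.41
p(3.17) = 2.79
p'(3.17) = 17.81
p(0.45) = -2.81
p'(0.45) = -6.29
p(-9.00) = -756.00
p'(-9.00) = 255.00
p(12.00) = 1512.00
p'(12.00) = 402.00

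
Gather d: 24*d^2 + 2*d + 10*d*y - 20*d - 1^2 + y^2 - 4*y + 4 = 24*d^2 + d*(10*y - 18) + y^2 - 4*y + 3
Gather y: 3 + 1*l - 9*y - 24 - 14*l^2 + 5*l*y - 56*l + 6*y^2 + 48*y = -14*l^2 - 55*l + 6*y^2 + y*(5*l + 39) - 21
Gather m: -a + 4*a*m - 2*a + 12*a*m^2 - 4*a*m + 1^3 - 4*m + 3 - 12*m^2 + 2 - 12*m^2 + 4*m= -3*a + m^2*(12*a - 24) + 6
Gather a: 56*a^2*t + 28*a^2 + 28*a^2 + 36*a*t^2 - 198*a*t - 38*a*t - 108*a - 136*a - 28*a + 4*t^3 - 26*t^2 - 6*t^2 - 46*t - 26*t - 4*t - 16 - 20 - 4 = a^2*(56*t + 56) + a*(36*t^2 - 236*t - 272) + 4*t^3 - 32*t^2 - 76*t - 40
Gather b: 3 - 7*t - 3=-7*t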